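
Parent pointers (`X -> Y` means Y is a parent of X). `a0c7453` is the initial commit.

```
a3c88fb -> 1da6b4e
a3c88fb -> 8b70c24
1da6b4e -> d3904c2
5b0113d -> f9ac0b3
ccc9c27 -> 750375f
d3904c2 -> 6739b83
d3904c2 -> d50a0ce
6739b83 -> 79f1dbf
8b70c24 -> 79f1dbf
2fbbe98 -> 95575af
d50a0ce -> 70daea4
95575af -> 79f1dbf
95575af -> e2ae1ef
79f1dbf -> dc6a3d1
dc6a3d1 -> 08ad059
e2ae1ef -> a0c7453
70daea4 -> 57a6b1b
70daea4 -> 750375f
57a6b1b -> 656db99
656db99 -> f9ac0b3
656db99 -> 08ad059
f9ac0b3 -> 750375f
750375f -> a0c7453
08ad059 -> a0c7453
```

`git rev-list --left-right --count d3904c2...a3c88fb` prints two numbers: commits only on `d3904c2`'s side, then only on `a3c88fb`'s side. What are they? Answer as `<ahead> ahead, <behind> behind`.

Reachable from d3904c2: {08ad059, 57a6b1b, 656db99, 6739b83, 70daea4, 750375f, 79f1dbf, a0c7453, d3904c2, d50a0ce, dc6a3d1, f9ac0b3}.
Reachable from a3c88fb: {08ad059, 1da6b4e, 57a6b1b, 656db99, 6739b83, 70daea4, 750375f, 79f1dbf, 8b70c24, a0c7453, a3c88fb, d3904c2, d50a0ce, dc6a3d1, f9ac0b3}.
Only in d3904c2's history (ahead): {} — 0.
Only in a3c88fb's history (behind): {1da6b4e, 8b70c24, a3c88fb} — 3.

0 ahead, 3 behind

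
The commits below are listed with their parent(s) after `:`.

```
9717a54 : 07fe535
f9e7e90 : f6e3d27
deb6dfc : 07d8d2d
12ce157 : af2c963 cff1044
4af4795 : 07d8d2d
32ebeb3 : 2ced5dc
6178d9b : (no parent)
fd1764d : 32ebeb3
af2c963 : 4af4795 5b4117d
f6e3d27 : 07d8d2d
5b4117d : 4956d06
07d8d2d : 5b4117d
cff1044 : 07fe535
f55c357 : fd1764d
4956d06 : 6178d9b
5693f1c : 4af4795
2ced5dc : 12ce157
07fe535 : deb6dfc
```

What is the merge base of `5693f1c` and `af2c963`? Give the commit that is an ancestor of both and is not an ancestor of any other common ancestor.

4af4795

Ancestors of 5693f1c: {07d8d2d, 4956d06, 4af4795, 5693f1c, 5b4117d, 6178d9b}.
Ancestors of af2c963: {07d8d2d, 4956d06, 4af4795, 5b4117d, 6178d9b, af2c963}.
Common ancestors: {07d8d2d, 4956d06, 4af4795, 5b4117d, 6178d9b}.
Among these, 4af4795 is not an ancestor of any other common ancestor — it is the merge base.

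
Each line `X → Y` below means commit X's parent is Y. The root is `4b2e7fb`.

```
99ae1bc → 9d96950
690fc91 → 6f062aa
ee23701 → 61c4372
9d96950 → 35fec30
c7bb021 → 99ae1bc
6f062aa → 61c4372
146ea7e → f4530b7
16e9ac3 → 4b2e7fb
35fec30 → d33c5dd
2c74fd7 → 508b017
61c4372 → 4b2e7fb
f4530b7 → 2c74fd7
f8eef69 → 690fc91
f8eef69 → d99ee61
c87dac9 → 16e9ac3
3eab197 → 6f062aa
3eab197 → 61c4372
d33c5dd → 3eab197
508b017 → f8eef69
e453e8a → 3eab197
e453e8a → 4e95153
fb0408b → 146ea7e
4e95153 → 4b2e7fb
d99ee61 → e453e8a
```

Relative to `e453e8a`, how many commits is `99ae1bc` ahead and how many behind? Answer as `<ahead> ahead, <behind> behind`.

4 ahead, 2 behind

Reachable from 99ae1bc: {35fec30, 3eab197, 4b2e7fb, 61c4372, 6f062aa, 99ae1bc, 9d96950, d33c5dd}.
Reachable from e453e8a: {3eab197, 4b2e7fb, 4e95153, 61c4372, 6f062aa, e453e8a}.
Only in 99ae1bc's history (ahead): {35fec30, 99ae1bc, 9d96950, d33c5dd} — 4.
Only in e453e8a's history (behind): {4e95153, e453e8a} — 2.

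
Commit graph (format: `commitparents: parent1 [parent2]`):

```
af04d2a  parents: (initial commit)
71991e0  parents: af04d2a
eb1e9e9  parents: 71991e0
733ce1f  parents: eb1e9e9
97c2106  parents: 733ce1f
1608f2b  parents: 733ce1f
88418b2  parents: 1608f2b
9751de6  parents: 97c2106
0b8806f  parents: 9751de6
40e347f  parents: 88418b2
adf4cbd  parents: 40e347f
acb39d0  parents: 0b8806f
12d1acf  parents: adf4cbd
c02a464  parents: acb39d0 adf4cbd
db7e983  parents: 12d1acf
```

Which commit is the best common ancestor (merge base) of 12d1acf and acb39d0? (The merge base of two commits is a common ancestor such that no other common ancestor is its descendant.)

Ancestors of 12d1acf: {12d1acf, 1608f2b, 40e347f, 71991e0, 733ce1f, 88418b2, adf4cbd, af04d2a, eb1e9e9}.
Ancestors of acb39d0: {0b8806f, 71991e0, 733ce1f, 9751de6, 97c2106, acb39d0, af04d2a, eb1e9e9}.
Common ancestors: {71991e0, 733ce1f, af04d2a, eb1e9e9}.
Among these, 733ce1f is not an ancestor of any other common ancestor — it is the merge base.

733ce1f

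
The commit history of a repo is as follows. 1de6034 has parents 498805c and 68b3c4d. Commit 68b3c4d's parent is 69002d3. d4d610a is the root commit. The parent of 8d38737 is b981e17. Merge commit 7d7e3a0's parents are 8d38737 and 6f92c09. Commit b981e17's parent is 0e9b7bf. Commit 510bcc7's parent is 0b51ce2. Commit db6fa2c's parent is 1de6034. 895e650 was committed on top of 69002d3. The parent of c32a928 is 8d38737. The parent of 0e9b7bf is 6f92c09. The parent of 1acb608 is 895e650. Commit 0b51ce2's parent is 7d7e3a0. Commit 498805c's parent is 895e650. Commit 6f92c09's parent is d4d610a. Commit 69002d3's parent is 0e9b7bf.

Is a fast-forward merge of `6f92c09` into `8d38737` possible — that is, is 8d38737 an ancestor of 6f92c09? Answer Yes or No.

A fast-forward from 8d38737 to 6f92c09 is possible iff 8d38737 is an ancestor of 6f92c09.
Ancestors of 6f92c09: {6f92c09, d4d610a}.
8d38737 is not among them, so fast-forward is not possible.

No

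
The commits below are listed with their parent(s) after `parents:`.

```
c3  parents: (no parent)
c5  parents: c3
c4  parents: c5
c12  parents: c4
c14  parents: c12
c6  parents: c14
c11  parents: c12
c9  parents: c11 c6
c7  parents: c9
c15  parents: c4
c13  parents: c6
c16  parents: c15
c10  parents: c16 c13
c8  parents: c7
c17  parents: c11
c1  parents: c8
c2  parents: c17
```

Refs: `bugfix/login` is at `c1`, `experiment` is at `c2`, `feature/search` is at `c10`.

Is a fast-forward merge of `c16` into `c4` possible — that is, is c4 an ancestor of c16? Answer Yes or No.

A fast-forward from c4 to c16 is possible iff c4 is an ancestor of c16.
Ancestors of c16: {c15, c16, c3, c4, c5}.
c4 is among them, so fast-forward is possible.

Yes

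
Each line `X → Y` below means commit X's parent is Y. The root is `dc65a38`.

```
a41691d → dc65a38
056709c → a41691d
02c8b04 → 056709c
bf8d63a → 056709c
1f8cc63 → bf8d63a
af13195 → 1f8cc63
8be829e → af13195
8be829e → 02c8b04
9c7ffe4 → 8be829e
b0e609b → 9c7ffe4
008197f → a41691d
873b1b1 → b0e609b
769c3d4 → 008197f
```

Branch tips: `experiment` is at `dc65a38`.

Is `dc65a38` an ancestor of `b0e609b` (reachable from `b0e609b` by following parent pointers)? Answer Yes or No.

Yes

Ancestors of b0e609b (commits reachable by following parents): {02c8b04, 056709c, 1f8cc63, 8be829e, 9c7ffe4, a41691d, af13195, b0e609b, bf8d63a, dc65a38}.
dc65a38 is in that set, so it is an ancestor of b0e609b.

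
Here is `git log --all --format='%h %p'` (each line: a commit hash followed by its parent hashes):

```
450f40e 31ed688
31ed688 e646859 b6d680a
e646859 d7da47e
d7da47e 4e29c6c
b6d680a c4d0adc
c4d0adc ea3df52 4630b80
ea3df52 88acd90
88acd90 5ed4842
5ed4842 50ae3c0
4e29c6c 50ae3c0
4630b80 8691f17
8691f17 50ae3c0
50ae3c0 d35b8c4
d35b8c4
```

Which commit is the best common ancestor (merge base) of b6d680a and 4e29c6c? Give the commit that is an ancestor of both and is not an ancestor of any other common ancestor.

50ae3c0

Ancestors of b6d680a: {4630b80, 50ae3c0, 5ed4842, 8691f17, 88acd90, b6d680a, c4d0adc, d35b8c4, ea3df52}.
Ancestors of 4e29c6c: {4e29c6c, 50ae3c0, d35b8c4}.
Common ancestors: {50ae3c0, d35b8c4}.
Among these, 50ae3c0 is not an ancestor of any other common ancestor — it is the merge base.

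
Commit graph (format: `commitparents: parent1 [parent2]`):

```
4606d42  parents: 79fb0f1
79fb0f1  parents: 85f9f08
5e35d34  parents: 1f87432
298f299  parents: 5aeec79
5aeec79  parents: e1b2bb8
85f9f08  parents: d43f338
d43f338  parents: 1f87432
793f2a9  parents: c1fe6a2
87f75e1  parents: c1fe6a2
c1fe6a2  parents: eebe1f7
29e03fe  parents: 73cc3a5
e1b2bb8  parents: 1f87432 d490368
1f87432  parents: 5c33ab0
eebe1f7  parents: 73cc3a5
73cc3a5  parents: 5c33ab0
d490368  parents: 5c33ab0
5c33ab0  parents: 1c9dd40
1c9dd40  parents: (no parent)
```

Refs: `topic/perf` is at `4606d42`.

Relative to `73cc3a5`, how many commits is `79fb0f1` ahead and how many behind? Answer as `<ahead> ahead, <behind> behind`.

Reachable from 79fb0f1: {1c9dd40, 1f87432, 5c33ab0, 79fb0f1, 85f9f08, d43f338}.
Reachable from 73cc3a5: {1c9dd40, 5c33ab0, 73cc3a5}.
Only in 79fb0f1's history (ahead): {1f87432, 79fb0f1, 85f9f08, d43f338} — 4.
Only in 73cc3a5's history (behind): {73cc3a5} — 1.

4 ahead, 1 behind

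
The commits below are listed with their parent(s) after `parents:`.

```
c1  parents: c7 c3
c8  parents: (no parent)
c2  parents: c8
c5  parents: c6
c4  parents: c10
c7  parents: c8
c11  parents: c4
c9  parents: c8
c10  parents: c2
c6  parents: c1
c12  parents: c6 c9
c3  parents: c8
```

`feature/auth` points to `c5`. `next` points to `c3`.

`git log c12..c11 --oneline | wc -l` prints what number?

Reachable from c11: {c10, c11, c2, c4, c8}.
Reachable from c12: {c1, c12, c3, c6, c7, c8, c9}.
In c11's history but not c12's: {c10, c11, c2, c4} — 4 commits.

4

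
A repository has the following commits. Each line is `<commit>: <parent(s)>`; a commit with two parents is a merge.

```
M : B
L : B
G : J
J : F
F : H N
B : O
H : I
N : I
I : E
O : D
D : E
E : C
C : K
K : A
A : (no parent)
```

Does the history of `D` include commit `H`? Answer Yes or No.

No

Ancestors of D: {A, C, D, E, K}.
H is not in that set, so it is not an ancestor of D.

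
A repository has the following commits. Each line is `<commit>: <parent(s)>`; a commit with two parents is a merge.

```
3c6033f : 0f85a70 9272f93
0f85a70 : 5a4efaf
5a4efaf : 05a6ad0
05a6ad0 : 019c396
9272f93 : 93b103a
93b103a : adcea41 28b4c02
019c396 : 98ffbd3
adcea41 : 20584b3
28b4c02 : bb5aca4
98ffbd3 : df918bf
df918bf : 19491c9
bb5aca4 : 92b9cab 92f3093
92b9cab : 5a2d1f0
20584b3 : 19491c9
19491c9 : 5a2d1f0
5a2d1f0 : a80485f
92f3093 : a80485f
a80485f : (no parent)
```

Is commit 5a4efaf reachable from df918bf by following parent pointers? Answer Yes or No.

No

Ancestors of df918bf: {19491c9, 5a2d1f0, a80485f, df918bf}.
5a4efaf is not in that set, so it is not an ancestor of df918bf.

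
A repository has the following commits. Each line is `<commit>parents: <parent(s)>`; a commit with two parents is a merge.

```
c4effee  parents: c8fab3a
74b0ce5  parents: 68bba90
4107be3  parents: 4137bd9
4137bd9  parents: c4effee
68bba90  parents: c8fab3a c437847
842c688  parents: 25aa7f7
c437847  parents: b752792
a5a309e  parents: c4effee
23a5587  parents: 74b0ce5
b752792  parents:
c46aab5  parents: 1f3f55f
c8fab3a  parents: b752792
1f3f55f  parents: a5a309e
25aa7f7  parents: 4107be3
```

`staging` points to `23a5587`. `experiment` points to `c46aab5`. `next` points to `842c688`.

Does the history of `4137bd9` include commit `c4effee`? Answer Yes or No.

Yes

Ancestors of 4137bd9 (commits reachable by following parents): {4137bd9, b752792, c4effee, c8fab3a}.
c4effee is in that set, so it is an ancestor of 4137bd9.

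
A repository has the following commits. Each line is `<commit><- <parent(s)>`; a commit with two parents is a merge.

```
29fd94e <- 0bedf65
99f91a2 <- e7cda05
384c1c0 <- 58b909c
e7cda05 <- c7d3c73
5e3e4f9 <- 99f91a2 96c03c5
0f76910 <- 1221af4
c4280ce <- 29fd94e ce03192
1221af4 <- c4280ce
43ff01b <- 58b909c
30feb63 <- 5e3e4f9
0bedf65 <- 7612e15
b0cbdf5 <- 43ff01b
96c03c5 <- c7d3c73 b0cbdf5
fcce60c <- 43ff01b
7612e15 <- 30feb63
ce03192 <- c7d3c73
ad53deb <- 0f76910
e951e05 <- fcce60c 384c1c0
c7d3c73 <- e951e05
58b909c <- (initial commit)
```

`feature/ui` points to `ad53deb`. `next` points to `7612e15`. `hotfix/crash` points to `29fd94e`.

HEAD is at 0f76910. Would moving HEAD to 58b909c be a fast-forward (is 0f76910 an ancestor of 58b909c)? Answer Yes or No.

No

A fast-forward from 0f76910 to 58b909c is possible iff 0f76910 is an ancestor of 58b909c.
Ancestors of 58b909c: {58b909c}.
0f76910 is not among them, so fast-forward is not possible.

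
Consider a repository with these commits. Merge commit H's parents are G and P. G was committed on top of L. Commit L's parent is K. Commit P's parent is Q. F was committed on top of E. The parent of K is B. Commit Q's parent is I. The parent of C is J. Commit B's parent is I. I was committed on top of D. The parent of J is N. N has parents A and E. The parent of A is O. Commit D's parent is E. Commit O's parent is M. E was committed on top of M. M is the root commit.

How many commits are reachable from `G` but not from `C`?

6

Reachable from G: {B, D, E, G, I, K, L, M}.
Reachable from C: {A, C, E, J, M, N, O}.
In G's history but not C's: {B, D, G, I, K, L} — 6 commits.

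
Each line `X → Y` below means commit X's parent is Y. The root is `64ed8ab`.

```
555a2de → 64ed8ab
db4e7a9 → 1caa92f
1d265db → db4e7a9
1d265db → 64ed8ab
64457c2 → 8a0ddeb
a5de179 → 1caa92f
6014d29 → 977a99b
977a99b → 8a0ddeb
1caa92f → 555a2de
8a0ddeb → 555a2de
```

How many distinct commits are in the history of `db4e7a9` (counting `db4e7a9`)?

Walking parent pointers from db4e7a9: reachable set = {1caa92f, 555a2de, 64ed8ab, db4e7a9}.
That is 4 commits.

4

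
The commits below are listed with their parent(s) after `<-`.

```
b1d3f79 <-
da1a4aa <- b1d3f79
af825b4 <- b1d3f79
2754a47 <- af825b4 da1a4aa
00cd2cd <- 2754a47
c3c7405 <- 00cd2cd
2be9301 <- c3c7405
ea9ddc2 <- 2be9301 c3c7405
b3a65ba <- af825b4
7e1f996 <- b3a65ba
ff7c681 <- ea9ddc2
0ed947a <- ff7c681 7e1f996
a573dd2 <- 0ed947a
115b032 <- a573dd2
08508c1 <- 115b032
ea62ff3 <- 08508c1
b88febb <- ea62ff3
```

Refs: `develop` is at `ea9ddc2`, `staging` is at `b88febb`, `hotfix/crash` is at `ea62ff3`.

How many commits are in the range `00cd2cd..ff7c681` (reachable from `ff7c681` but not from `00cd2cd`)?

4

Reachable from ff7c681: {00cd2cd, 2754a47, 2be9301, af825b4, b1d3f79, c3c7405, da1a4aa, ea9ddc2, ff7c681}.
Reachable from 00cd2cd: {00cd2cd, 2754a47, af825b4, b1d3f79, da1a4aa}.
In ff7c681's history but not 00cd2cd's: {2be9301, c3c7405, ea9ddc2, ff7c681} — 4 commits.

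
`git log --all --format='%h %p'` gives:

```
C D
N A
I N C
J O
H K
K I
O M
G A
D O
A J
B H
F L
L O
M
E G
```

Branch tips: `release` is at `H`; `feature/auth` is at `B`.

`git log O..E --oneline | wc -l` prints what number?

4

Reachable from E: {A, E, G, J, M, O}.
Reachable from O: {M, O}.
In E's history but not O's: {A, E, G, J} — 4 commits.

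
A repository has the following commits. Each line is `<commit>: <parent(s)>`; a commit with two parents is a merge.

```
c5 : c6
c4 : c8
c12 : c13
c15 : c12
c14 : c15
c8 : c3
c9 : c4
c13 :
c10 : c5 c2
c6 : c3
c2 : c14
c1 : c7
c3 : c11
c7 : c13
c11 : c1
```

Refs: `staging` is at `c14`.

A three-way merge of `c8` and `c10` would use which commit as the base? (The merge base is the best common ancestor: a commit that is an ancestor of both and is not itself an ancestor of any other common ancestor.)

c3

Ancestors of c8: {c1, c11, c13, c3, c7, c8}.
Ancestors of c10: {c1, c10, c11, c12, c13, c14, c15, c2, c3, c5, c6, c7}.
Common ancestors: {c1, c11, c13, c3, c7}.
Among these, c3 is not an ancestor of any other common ancestor — it is the merge base.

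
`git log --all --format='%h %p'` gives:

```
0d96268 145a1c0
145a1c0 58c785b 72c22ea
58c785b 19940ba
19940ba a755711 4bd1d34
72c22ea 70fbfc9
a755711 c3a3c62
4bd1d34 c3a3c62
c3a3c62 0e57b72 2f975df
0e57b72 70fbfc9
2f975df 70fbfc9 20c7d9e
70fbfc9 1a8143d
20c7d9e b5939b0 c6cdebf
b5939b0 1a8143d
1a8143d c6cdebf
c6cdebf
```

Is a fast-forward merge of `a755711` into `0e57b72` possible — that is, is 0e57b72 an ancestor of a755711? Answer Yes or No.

A fast-forward from 0e57b72 to a755711 is possible iff 0e57b72 is an ancestor of a755711.
Ancestors of a755711: {0e57b72, 1a8143d, 20c7d9e, 2f975df, 70fbfc9, a755711, b5939b0, c3a3c62, c6cdebf}.
0e57b72 is among them, so fast-forward is possible.

Yes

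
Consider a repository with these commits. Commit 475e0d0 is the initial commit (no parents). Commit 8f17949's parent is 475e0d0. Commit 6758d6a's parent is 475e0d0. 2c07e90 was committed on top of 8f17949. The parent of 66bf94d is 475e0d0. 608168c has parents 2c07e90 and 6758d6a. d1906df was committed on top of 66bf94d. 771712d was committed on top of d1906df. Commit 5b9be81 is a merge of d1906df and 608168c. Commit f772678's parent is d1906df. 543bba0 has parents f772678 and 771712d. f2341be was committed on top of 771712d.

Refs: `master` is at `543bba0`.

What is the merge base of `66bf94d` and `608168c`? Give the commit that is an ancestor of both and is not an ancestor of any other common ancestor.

Ancestors of 66bf94d: {475e0d0, 66bf94d}.
Ancestors of 608168c: {2c07e90, 475e0d0, 608168c, 6758d6a, 8f17949}.
Common ancestors: {475e0d0}.
The only common ancestor is 475e0d0, so it is the merge base.

475e0d0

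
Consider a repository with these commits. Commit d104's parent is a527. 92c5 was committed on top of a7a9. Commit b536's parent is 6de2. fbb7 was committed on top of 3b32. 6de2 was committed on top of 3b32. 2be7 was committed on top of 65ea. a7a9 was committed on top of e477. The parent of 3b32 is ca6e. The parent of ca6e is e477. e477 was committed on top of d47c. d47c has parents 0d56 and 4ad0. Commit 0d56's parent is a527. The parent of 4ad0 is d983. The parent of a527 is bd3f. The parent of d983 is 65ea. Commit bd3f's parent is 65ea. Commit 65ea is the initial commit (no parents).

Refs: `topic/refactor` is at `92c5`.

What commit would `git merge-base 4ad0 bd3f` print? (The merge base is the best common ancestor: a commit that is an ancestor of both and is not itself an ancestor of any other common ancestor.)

Ancestors of 4ad0: {4ad0, 65ea, d983}.
Ancestors of bd3f: {65ea, bd3f}.
Common ancestors: {65ea}.
The only common ancestor is 65ea, so it is the merge base.

65ea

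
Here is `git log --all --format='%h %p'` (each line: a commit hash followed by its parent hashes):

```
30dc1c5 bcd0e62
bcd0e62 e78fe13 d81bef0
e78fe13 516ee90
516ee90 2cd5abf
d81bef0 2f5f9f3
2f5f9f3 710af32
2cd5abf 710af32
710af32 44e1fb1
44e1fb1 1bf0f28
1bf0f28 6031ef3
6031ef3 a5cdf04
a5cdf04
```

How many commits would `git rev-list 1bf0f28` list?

3

Walking parent pointers from 1bf0f28: reachable set = {1bf0f28, 6031ef3, a5cdf04}.
That is 3 commits.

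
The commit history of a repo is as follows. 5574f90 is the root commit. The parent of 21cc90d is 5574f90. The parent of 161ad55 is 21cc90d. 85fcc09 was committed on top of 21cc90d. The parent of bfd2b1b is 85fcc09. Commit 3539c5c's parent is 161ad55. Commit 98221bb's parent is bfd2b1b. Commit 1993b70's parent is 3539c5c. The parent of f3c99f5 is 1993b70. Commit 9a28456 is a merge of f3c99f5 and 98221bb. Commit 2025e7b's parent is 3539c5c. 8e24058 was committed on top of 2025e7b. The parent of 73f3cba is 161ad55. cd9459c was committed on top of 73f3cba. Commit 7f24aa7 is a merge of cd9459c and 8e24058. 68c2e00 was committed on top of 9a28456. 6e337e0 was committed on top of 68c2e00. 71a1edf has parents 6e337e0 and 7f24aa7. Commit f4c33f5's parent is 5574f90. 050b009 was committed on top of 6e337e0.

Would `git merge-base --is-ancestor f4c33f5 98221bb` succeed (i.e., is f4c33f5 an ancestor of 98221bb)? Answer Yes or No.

No

Ancestors of 98221bb: {21cc90d, 5574f90, 85fcc09, 98221bb, bfd2b1b}.
f4c33f5 is not in that set, so it is not an ancestor of 98221bb.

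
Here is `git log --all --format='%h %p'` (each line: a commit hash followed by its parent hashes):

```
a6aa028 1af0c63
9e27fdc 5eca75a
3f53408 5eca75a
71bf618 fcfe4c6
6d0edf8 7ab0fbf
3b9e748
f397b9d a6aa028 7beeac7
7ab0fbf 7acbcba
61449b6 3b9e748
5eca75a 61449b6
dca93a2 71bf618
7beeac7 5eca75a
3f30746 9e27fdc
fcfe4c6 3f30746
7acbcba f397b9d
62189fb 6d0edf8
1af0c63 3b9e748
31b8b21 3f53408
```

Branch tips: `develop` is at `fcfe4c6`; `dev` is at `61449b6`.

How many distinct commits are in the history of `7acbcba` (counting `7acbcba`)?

8

Walking parent pointers from 7acbcba: reachable set = {1af0c63, 3b9e748, 5eca75a, 61449b6, 7acbcba, 7beeac7, a6aa028, f397b9d}.
That is 8 commits.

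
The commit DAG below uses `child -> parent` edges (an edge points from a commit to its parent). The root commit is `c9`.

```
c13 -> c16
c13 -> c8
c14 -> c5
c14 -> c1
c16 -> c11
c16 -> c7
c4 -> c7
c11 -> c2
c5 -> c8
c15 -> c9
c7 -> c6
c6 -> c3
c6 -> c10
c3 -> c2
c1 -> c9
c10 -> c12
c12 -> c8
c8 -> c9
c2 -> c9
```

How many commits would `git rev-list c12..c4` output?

Reachable from c4: {c10, c12, c2, c3, c4, c6, c7, c8, c9}.
Reachable from c12: {c12, c8, c9}.
In c4's history but not c12's: {c10, c2, c3, c4, c6, c7} — 6 commits.

6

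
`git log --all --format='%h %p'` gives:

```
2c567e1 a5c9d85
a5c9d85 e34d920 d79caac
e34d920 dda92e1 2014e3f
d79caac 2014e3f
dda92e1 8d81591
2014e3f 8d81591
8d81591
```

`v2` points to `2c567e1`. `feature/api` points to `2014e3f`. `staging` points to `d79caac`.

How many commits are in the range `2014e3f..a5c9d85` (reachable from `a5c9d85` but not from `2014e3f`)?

Reachable from a5c9d85: {2014e3f, 8d81591, a5c9d85, d79caac, dda92e1, e34d920}.
Reachable from 2014e3f: {2014e3f, 8d81591}.
In a5c9d85's history but not 2014e3f's: {a5c9d85, d79caac, dda92e1, e34d920} — 4 commits.

4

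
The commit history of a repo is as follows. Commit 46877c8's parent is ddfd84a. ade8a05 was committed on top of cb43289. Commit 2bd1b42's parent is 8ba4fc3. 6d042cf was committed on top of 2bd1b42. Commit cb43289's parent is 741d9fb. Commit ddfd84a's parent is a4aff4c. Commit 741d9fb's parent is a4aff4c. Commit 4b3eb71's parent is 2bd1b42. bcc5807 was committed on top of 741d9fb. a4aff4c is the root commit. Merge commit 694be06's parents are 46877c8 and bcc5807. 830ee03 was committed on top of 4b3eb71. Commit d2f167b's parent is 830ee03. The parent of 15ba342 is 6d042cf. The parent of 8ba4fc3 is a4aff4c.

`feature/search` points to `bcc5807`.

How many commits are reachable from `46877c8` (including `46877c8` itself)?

3

Walking parent pointers from 46877c8: reachable set = {46877c8, a4aff4c, ddfd84a}.
That is 3 commits.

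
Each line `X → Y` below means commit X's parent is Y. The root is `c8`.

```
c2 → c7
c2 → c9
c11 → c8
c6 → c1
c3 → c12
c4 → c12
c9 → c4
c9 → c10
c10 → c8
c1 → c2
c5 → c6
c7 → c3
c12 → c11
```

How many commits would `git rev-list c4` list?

4

Walking parent pointers from c4: reachable set = {c11, c12, c4, c8}.
That is 4 commits.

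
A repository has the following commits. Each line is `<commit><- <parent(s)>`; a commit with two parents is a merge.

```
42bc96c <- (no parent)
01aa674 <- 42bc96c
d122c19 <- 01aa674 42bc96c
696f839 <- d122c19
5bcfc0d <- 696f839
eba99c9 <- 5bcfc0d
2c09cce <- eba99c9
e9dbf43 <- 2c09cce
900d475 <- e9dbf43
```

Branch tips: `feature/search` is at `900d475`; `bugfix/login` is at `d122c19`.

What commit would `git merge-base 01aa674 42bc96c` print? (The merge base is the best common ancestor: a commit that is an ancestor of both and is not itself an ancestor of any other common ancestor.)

42bc96c

Ancestors of 01aa674: {01aa674, 42bc96c}.
Ancestors of 42bc96c: {42bc96c}.
Common ancestors: {42bc96c}.
The only common ancestor is 42bc96c, so it is the merge base.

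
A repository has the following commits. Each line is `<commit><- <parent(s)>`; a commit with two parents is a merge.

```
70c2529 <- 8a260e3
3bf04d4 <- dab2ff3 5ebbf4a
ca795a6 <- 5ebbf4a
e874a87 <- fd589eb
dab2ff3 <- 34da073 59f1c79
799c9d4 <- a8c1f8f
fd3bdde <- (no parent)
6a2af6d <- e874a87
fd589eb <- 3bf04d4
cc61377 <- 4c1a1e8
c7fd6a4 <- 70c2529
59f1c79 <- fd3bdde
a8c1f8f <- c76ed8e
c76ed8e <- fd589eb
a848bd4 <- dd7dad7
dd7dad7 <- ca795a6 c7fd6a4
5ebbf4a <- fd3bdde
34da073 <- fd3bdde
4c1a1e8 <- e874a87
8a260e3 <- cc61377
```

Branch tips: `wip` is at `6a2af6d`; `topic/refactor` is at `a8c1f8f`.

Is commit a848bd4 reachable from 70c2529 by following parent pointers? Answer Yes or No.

No

Ancestors of 70c2529: {34da073, 3bf04d4, 4c1a1e8, 59f1c79, 5ebbf4a, 70c2529, 8a260e3, cc61377, dab2ff3, e874a87, fd3bdde, fd589eb}.
a848bd4 is not in that set, so it is not an ancestor of 70c2529.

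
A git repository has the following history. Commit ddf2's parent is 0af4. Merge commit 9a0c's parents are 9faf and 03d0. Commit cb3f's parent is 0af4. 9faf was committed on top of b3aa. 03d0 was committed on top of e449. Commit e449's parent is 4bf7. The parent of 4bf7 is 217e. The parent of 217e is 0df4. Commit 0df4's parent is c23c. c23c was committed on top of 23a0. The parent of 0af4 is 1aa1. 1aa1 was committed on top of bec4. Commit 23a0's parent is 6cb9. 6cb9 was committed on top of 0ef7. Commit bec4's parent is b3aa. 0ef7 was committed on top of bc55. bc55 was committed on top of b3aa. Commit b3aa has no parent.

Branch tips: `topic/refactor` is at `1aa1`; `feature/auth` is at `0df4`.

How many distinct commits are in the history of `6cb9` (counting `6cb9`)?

Walking parent pointers from 6cb9: reachable set = {0ef7, 6cb9, b3aa, bc55}.
That is 4 commits.

4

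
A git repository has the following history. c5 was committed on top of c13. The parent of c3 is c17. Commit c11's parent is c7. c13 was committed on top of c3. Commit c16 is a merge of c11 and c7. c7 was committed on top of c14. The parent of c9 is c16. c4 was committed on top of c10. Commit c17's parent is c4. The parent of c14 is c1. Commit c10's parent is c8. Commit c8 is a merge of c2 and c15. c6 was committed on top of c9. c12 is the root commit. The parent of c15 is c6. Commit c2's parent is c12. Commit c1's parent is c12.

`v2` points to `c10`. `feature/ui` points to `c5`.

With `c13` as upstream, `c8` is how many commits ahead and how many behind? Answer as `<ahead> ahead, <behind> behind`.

0 ahead, 5 behind

Reachable from c8: {c1, c11, c12, c14, c15, c16, c2, c6, c7, c8, c9}.
Reachable from c13: {c1, c10, c11, c12, c13, c14, c15, c16, c17, c2, c3, c4, c6, c7, c8, c9}.
Only in c8's history (ahead): {} — 0.
Only in c13's history (behind): {c10, c13, c17, c3, c4} — 5.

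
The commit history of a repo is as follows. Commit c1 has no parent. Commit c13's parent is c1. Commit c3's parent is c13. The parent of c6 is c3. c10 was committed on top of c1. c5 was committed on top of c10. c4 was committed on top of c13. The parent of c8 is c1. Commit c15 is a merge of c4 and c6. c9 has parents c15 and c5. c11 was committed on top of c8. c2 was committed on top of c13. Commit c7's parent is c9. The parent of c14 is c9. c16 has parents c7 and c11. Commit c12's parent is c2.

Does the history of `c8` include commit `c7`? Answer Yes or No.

No

Ancestors of c8: {c1, c8}.
c7 is not in that set, so it is not an ancestor of c8.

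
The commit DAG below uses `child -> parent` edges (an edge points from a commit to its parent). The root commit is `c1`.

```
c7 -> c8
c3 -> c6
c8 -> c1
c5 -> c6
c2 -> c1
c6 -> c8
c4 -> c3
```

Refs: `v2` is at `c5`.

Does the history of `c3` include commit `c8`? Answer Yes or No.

Ancestors of c3 (commits reachable by following parents): {c1, c3, c6, c8}.
c8 is in that set, so it is an ancestor of c3.

Yes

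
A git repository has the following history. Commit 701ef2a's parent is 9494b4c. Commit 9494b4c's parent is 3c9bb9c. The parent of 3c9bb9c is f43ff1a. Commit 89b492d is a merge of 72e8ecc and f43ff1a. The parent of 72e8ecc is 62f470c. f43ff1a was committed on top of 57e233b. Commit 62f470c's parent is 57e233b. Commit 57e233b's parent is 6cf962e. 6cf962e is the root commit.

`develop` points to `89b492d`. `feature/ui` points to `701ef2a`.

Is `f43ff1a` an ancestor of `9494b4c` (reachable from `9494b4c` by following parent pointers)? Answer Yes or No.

Ancestors of 9494b4c (commits reachable by following parents): {3c9bb9c, 57e233b, 6cf962e, 9494b4c, f43ff1a}.
f43ff1a is in that set, so it is an ancestor of 9494b4c.

Yes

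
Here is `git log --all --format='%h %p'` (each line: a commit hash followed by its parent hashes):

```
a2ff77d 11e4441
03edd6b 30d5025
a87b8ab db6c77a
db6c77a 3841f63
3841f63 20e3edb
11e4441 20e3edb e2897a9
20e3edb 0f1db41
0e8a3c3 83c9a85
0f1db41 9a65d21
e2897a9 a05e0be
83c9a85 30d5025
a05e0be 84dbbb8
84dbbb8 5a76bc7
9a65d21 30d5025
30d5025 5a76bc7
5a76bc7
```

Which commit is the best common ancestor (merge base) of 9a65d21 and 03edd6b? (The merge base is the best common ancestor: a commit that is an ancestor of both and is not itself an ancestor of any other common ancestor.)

Ancestors of 9a65d21: {30d5025, 5a76bc7, 9a65d21}.
Ancestors of 03edd6b: {03edd6b, 30d5025, 5a76bc7}.
Common ancestors: {30d5025, 5a76bc7}.
Among these, 30d5025 is not an ancestor of any other common ancestor — it is the merge base.

30d5025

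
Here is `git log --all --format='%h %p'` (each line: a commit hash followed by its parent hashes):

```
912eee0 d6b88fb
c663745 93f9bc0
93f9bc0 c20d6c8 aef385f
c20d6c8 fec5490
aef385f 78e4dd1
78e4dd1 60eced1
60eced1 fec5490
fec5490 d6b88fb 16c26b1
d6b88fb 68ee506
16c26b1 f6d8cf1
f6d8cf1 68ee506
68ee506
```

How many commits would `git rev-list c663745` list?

Walking parent pointers from c663745: reachable set = {16c26b1, 60eced1, 68ee506, 78e4dd1, 93f9bc0, aef385f, c20d6c8, c663745, d6b88fb, f6d8cf1, fec5490}.
That is 11 commits.

11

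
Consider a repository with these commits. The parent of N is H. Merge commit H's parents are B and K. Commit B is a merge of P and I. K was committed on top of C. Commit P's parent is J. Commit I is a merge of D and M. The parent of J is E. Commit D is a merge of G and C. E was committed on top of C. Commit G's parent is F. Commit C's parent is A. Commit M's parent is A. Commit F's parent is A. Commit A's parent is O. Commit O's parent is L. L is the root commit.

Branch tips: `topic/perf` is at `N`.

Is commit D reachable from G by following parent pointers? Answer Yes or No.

Ancestors of G: {A, F, G, L, O}.
D is not in that set, so it is not an ancestor of G.

No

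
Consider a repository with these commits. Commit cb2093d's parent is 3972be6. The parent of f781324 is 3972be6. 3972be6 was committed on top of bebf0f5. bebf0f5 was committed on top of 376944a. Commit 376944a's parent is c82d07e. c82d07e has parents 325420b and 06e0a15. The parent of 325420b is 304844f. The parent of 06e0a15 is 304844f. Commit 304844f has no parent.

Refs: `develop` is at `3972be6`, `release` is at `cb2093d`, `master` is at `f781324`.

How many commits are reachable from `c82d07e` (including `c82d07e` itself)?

4

Walking parent pointers from c82d07e: reachable set = {06e0a15, 304844f, 325420b, c82d07e}.
That is 4 commits.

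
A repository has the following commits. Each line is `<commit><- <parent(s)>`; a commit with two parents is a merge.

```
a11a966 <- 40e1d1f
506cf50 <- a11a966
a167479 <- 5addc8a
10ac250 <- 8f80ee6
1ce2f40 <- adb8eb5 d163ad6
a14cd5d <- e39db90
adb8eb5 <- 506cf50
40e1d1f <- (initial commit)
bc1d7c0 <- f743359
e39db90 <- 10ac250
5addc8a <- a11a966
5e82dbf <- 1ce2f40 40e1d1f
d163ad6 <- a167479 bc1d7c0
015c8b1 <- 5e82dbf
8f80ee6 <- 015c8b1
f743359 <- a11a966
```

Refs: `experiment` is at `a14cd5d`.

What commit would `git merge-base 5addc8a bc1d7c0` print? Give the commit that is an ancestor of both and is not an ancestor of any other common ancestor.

Ancestors of 5addc8a: {40e1d1f, 5addc8a, a11a966}.
Ancestors of bc1d7c0: {40e1d1f, a11a966, bc1d7c0, f743359}.
Common ancestors: {40e1d1f, a11a966}.
Among these, a11a966 is not an ancestor of any other common ancestor — it is the merge base.

a11a966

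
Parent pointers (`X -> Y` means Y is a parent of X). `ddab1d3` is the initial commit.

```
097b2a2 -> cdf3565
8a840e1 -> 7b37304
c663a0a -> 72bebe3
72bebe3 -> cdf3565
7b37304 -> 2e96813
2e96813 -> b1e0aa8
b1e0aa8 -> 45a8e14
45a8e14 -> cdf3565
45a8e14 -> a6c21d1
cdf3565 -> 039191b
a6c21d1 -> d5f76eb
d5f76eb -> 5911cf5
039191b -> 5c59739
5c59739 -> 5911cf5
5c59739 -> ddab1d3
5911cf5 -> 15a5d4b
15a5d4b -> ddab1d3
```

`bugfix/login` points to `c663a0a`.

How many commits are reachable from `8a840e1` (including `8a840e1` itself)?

13

Walking parent pointers from 8a840e1: reachable set = {039191b, 15a5d4b, 2e96813, 45a8e14, 5911cf5, 5c59739, 7b37304, 8a840e1, a6c21d1, b1e0aa8, cdf3565, d5f76eb, ddab1d3}.
That is 13 commits.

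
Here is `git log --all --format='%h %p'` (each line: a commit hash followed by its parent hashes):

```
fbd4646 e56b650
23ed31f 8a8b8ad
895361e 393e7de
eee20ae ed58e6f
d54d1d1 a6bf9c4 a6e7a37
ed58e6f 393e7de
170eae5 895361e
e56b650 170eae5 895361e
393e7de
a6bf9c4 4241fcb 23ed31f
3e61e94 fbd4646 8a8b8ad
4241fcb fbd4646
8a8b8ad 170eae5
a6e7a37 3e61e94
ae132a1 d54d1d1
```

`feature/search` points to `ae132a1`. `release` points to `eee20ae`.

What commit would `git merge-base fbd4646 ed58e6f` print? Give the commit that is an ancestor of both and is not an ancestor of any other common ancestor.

393e7de

Ancestors of fbd4646: {170eae5, 393e7de, 895361e, e56b650, fbd4646}.
Ancestors of ed58e6f: {393e7de, ed58e6f}.
Common ancestors: {393e7de}.
The only common ancestor is 393e7de, so it is the merge base.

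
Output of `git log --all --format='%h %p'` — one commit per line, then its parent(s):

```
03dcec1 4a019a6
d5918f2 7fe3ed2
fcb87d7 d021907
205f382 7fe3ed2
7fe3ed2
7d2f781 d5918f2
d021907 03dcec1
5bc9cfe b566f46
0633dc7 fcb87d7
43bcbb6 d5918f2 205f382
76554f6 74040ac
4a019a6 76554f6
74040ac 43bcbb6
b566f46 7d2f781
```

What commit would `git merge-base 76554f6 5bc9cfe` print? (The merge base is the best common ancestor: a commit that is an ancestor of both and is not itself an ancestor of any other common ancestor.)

Ancestors of 76554f6: {205f382, 43bcbb6, 74040ac, 76554f6, 7fe3ed2, d5918f2}.
Ancestors of 5bc9cfe: {5bc9cfe, 7d2f781, 7fe3ed2, b566f46, d5918f2}.
Common ancestors: {7fe3ed2, d5918f2}.
Among these, d5918f2 is not an ancestor of any other common ancestor — it is the merge base.

d5918f2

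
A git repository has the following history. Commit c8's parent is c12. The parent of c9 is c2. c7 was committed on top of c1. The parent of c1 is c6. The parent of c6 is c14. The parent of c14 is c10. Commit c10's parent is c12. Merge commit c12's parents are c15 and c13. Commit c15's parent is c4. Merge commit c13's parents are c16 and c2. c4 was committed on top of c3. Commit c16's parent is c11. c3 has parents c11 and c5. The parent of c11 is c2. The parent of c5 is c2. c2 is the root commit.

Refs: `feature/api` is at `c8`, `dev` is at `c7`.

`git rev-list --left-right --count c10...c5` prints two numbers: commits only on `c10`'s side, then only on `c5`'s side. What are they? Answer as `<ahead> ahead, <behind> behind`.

Reachable from c10: {c10, c11, c12, c13, c15, c16, c2, c3, c4, c5}.
Reachable from c5: {c2, c5}.
Only in c10's history (ahead): {c10, c11, c12, c13, c15, c16, c3, c4} — 8.
Only in c5's history (behind): {} — 0.

8 ahead, 0 behind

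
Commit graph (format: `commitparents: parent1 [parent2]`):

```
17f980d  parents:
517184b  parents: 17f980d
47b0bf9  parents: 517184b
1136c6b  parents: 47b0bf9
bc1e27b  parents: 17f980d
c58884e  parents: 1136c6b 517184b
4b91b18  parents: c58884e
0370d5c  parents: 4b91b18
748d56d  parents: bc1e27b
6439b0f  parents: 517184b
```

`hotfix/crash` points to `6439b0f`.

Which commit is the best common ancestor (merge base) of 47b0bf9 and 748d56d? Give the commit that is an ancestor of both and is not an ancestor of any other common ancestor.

Ancestors of 47b0bf9: {17f980d, 47b0bf9, 517184b}.
Ancestors of 748d56d: {17f980d, 748d56d, bc1e27b}.
Common ancestors: {17f980d}.
The only common ancestor is 17f980d, so it is the merge base.

17f980d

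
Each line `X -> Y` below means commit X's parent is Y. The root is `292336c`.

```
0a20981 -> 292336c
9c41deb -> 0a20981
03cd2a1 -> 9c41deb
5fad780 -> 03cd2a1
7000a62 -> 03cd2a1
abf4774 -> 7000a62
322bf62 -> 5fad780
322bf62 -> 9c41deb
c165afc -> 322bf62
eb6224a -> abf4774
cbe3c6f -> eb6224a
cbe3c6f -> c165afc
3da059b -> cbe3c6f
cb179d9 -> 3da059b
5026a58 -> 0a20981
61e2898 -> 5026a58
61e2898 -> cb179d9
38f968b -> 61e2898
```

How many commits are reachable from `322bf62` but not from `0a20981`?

4

Reachable from 322bf62: {03cd2a1, 0a20981, 292336c, 322bf62, 5fad780, 9c41deb}.
Reachable from 0a20981: {0a20981, 292336c}.
In 322bf62's history but not 0a20981's: {03cd2a1, 322bf62, 5fad780, 9c41deb} — 4 commits.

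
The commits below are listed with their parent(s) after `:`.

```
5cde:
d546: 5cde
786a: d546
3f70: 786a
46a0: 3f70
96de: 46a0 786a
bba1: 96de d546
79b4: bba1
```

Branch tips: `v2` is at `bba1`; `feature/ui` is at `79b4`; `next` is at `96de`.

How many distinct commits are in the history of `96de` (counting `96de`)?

Walking parent pointers from 96de: reachable set = {3f70, 46a0, 5cde, 786a, 96de, d546}.
That is 6 commits.

6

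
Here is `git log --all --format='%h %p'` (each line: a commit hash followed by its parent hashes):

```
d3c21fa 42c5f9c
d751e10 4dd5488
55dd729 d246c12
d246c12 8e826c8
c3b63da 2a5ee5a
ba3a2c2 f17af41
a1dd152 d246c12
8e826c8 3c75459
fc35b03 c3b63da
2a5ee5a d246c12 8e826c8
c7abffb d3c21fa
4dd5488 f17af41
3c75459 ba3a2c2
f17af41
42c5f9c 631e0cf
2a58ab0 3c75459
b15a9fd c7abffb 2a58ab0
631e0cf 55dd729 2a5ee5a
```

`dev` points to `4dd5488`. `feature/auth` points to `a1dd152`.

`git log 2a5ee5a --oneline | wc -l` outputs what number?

6

Walking parent pointers from 2a5ee5a: reachable set = {2a5ee5a, 3c75459, 8e826c8, ba3a2c2, d246c12, f17af41}.
That is 6 commits.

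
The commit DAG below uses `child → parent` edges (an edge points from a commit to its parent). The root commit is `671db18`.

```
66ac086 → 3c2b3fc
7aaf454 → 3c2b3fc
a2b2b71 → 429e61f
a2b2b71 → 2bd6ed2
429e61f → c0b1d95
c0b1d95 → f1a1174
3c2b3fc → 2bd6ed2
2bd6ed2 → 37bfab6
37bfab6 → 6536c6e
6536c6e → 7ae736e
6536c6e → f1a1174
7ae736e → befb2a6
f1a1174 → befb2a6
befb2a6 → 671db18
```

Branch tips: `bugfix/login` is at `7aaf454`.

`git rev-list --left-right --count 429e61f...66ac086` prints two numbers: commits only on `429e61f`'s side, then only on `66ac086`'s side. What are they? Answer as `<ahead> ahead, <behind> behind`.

Reachable from 429e61f: {429e61f, 671db18, befb2a6, c0b1d95, f1a1174}.
Reachable from 66ac086: {2bd6ed2, 37bfab6, 3c2b3fc, 6536c6e, 66ac086, 671db18, 7ae736e, befb2a6, f1a1174}.
Only in 429e61f's history (ahead): {429e61f, c0b1d95} — 2.
Only in 66ac086's history (behind): {2bd6ed2, 37bfab6, 3c2b3fc, 6536c6e, 66ac086, 7ae736e} — 6.

2 ahead, 6 behind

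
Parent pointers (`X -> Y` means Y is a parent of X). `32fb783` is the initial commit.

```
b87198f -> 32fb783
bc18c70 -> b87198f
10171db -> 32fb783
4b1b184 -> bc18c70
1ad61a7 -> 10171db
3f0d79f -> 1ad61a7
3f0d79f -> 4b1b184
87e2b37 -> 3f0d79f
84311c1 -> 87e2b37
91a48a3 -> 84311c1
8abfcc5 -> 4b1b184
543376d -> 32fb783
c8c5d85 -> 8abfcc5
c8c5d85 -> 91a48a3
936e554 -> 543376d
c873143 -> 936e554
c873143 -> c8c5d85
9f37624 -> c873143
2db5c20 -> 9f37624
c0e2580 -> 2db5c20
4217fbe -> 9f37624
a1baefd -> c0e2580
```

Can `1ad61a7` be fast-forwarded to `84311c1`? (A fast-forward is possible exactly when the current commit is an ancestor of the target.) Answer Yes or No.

Yes

A fast-forward from 1ad61a7 to 84311c1 is possible iff 1ad61a7 is an ancestor of 84311c1.
Ancestors of 84311c1: {10171db, 1ad61a7, 32fb783, 3f0d79f, 4b1b184, 84311c1, 87e2b37, b87198f, bc18c70}.
1ad61a7 is among them, so fast-forward is possible.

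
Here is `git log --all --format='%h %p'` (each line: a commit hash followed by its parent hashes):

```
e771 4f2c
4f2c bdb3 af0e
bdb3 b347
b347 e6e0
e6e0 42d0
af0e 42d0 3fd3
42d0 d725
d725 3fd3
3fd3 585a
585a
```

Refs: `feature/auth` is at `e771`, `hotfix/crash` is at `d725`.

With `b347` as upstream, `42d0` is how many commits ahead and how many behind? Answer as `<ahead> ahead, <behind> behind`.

0 ahead, 2 behind

Reachable from 42d0: {3fd3, 42d0, 585a, d725}.
Reachable from b347: {3fd3, 42d0, 585a, b347, d725, e6e0}.
Only in 42d0's history (ahead): {} — 0.
Only in b347's history (behind): {b347, e6e0} — 2.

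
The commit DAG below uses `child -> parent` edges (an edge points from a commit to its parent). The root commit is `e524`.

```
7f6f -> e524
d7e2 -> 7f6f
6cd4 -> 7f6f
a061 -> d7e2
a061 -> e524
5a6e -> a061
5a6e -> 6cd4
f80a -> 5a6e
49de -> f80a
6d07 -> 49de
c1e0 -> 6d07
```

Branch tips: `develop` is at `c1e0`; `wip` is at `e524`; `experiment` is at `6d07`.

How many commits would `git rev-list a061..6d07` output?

Reachable from 6d07: {49de, 5a6e, 6cd4, 6d07, 7f6f, a061, d7e2, e524, f80a}.
Reachable from a061: {7f6f, a061, d7e2, e524}.
In 6d07's history but not a061's: {49de, 5a6e, 6cd4, 6d07, f80a} — 5 commits.

5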